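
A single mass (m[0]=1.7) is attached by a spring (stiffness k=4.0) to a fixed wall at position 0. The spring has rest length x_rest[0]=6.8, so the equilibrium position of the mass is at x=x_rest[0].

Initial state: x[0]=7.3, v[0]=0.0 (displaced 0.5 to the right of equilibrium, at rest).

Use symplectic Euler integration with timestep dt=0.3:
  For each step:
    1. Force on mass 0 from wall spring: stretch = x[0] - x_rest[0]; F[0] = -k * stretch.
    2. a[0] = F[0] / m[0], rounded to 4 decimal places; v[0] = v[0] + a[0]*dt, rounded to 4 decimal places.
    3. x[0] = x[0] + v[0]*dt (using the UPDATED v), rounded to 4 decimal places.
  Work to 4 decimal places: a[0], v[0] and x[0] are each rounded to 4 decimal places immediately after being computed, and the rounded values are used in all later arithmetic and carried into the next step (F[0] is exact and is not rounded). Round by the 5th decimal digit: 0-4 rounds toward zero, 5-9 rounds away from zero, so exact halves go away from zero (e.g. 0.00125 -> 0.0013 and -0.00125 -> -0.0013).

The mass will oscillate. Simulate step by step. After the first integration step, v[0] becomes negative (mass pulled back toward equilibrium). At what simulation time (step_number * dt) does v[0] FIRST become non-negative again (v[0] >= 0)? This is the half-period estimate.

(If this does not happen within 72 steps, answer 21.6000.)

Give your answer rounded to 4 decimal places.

Answer: 2.1000

Derivation:
Step 0: x=[7.3000] v=[0.0000]
Step 1: x=[7.1941] v=[-0.3530]
Step 2: x=[7.0047] v=[-0.6312]
Step 3: x=[6.7720] v=[-0.7757]
Step 4: x=[6.5452] v=[-0.7559]
Step 5: x=[6.3724] v=[-0.5761]
Step 6: x=[6.2901] v=[-0.2743]
Step 7: x=[6.3158] v=[0.0856]
First v>=0 after going negative at step 7, time=2.1000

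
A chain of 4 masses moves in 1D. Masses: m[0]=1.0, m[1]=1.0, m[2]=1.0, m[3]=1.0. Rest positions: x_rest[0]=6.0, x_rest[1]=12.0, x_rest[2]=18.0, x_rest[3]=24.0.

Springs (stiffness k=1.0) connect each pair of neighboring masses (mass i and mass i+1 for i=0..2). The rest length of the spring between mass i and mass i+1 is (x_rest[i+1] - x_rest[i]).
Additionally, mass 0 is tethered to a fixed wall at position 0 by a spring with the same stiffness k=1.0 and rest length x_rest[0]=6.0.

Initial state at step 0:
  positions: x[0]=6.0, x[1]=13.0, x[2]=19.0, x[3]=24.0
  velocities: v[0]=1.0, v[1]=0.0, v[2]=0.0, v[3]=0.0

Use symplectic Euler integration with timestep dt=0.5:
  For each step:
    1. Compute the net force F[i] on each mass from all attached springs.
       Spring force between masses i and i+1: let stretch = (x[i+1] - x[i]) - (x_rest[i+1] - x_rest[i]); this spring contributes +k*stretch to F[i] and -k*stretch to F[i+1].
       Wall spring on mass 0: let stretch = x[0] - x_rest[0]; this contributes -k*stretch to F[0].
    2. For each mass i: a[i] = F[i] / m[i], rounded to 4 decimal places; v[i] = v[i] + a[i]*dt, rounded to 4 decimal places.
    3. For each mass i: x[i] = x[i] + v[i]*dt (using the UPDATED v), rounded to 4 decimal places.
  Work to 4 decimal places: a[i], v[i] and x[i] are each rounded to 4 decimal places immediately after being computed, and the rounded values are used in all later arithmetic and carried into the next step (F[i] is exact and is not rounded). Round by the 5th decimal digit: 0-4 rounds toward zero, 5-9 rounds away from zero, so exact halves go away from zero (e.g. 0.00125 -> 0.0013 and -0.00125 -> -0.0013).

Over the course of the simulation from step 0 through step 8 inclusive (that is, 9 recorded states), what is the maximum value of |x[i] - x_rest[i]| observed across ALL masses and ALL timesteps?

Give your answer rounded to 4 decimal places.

Step 0: x=[6.0000 13.0000 19.0000 24.0000] v=[1.0000 0.0000 0.0000 0.0000]
Step 1: x=[6.7500 12.7500 18.7500 24.2500] v=[1.5000 -0.5000 -0.5000 0.5000]
Step 2: x=[7.3125 12.5000 18.3750 24.6250] v=[1.1250 -0.5000 -0.7500 0.7500]
Step 3: x=[7.3438 12.4219 18.0938 24.9375] v=[0.0625 -0.1563 -0.5625 0.6250]
Step 4: x=[6.8086 12.4922 18.1055 25.0391] v=[-1.0704 0.1406 0.0234 0.2032]
Step 5: x=[5.9922 12.5450 18.4473 24.9073] v=[-1.6329 0.1055 0.6836 -0.2636]
Step 6: x=[5.3159 12.4351 18.9286 24.6605] v=[-1.3526 -0.2198 0.9625 -0.4936]
Step 7: x=[5.0904 12.1688 19.2195 24.4807] v=[-0.4510 -0.5327 0.5817 -0.3596]
Step 8: x=[5.3619 11.8955 19.0630 24.4856] v=[0.5430 -0.5466 -0.3131 0.0098]
Max displacement = 1.3438

Answer: 1.3438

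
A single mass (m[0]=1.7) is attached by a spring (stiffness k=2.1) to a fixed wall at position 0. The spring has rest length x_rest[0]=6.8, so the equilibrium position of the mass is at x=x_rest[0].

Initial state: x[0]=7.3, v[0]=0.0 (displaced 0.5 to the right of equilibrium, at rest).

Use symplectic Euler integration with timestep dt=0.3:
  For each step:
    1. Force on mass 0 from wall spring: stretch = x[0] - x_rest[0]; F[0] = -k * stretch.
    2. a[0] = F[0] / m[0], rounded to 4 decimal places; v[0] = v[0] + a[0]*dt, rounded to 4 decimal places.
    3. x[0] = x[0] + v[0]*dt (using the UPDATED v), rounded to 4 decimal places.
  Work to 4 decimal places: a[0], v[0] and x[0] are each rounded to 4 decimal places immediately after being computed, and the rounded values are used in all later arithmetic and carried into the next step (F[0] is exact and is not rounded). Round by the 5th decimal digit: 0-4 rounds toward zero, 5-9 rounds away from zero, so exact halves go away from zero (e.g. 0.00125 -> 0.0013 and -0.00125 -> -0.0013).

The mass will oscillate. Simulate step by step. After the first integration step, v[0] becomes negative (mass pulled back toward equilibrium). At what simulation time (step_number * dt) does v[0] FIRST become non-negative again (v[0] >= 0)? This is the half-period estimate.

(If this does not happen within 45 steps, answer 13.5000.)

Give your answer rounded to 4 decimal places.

Answer: 3.0000

Derivation:
Step 0: x=[7.3000] v=[0.0000]
Step 1: x=[7.2444] v=[-0.1853]
Step 2: x=[7.1394] v=[-0.3500]
Step 3: x=[6.9967] v=[-0.4758]
Step 4: x=[6.8321] v=[-0.5487]
Step 5: x=[6.6639] v=[-0.5606]
Step 6: x=[6.5108] v=[-0.5102]
Step 7: x=[6.3899] v=[-0.4030]
Step 8: x=[6.3146] v=[-0.2510]
Step 9: x=[6.2933] v=[-0.0711]
Step 10: x=[6.3283] v=[0.1167]
First v>=0 after going negative at step 10, time=3.0000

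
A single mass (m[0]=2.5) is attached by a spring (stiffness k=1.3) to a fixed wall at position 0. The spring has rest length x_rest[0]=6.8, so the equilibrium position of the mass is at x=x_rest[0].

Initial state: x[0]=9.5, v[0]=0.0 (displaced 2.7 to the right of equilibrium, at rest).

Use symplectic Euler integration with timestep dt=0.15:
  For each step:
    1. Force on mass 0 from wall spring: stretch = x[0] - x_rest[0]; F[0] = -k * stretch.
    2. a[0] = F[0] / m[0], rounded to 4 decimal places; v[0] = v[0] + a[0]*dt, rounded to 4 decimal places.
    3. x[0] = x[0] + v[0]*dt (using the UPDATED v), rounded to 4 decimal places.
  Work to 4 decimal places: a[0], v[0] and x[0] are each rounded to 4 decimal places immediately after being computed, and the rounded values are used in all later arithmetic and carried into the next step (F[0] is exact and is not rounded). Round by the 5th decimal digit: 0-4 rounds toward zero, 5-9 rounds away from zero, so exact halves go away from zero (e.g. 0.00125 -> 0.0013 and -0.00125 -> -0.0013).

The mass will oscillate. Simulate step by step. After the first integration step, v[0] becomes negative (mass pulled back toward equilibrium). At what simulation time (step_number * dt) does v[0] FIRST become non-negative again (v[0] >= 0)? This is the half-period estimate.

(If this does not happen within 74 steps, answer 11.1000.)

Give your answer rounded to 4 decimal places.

Step 0: x=[9.5000] v=[0.0000]
Step 1: x=[9.4684] v=[-0.2106]
Step 2: x=[9.4056] v=[-0.4187]
Step 3: x=[9.3123] v=[-0.6219]
Step 4: x=[9.1896] v=[-0.8179]
Step 5: x=[9.0390] v=[-1.0043]
Step 6: x=[8.8622] v=[-1.1789]
Step 7: x=[8.6612] v=[-1.3397]
Step 8: x=[8.4385] v=[-1.4849]
Step 9: x=[8.1966] v=[-1.6127]
Step 10: x=[7.9384] v=[-1.7216]
Step 11: x=[7.6668] v=[-1.8104]
Step 12: x=[7.3851] v=[-1.8780]
Step 13: x=[7.0966] v=[-1.9236]
Step 14: x=[6.8046] v=[-1.9467]
Step 15: x=[6.5125] v=[-1.9471]
Step 16: x=[6.2238] v=[-1.9247]
Step 17: x=[5.9418] v=[-1.8798]
Step 18: x=[5.6699] v=[-1.8129]
Step 19: x=[5.4112] v=[-1.7247]
Step 20: x=[5.1687] v=[-1.6164]
Step 21: x=[4.9453] v=[-1.4892]
Step 22: x=[4.7436] v=[-1.3445]
Step 23: x=[4.5660] v=[-1.1841]
Step 24: x=[4.4145] v=[-1.0098]
Step 25: x=[4.2909] v=[-0.8237]
Step 26: x=[4.1967] v=[-0.6280]
Step 27: x=[4.1330] v=[-0.4249]
Step 28: x=[4.1005] v=[-0.2169]
Step 29: x=[4.0996] v=[-0.0063]
Step 30: x=[4.1302] v=[0.2043]
First v>=0 after going negative at step 30, time=4.5000

Answer: 4.5000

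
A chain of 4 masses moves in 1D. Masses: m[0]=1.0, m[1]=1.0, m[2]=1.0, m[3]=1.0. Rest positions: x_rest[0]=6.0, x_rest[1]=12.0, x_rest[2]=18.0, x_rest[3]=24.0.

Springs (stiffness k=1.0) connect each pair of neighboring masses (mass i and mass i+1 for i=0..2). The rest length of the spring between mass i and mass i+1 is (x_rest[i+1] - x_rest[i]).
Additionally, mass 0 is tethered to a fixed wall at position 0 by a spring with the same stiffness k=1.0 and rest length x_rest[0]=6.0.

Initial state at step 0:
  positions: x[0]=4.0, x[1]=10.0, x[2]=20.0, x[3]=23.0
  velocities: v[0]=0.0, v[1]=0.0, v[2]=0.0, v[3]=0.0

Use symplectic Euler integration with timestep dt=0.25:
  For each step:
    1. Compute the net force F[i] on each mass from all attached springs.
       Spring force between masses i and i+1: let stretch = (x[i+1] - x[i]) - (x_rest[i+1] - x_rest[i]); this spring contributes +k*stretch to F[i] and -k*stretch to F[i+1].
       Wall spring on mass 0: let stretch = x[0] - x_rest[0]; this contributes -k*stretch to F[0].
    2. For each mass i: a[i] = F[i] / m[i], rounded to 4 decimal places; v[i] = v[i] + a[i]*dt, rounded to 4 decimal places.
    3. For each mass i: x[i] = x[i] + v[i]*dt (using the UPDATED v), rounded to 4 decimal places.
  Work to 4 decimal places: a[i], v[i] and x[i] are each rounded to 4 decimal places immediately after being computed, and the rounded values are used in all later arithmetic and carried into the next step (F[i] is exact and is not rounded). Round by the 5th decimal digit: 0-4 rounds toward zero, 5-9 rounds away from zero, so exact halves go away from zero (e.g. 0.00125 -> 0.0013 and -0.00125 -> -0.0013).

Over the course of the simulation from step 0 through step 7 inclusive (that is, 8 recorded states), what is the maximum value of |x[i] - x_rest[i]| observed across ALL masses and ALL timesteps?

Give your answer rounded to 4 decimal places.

Step 0: x=[4.0000 10.0000 20.0000 23.0000] v=[0.0000 0.0000 0.0000 0.0000]
Step 1: x=[4.1250 10.2500 19.5625 23.1875] v=[0.5000 1.0000 -1.7500 0.7500]
Step 2: x=[4.3750 10.6992 18.7695 23.5235] v=[1.0000 1.7969 -3.1719 1.3438]
Step 3: x=[4.7468 11.2576 17.7693 23.9373] v=[1.4873 2.2334 -4.0010 1.6553]
Step 4: x=[5.2289 11.8160 16.7476 24.3406] v=[1.9283 2.2336 -4.0869 1.6133]
Step 5: x=[5.7959 12.2709 15.8922 24.6444] v=[2.2679 1.8197 -3.4216 1.2151]
Step 6: x=[6.4053 12.5475 15.3575 24.7762] v=[2.4377 1.1063 -2.1389 0.5271]
Step 7: x=[6.9983 12.6158 15.2358 24.6943] v=[2.3719 0.2733 -0.4867 -0.3276]
Max displacement = 2.7642

Answer: 2.7642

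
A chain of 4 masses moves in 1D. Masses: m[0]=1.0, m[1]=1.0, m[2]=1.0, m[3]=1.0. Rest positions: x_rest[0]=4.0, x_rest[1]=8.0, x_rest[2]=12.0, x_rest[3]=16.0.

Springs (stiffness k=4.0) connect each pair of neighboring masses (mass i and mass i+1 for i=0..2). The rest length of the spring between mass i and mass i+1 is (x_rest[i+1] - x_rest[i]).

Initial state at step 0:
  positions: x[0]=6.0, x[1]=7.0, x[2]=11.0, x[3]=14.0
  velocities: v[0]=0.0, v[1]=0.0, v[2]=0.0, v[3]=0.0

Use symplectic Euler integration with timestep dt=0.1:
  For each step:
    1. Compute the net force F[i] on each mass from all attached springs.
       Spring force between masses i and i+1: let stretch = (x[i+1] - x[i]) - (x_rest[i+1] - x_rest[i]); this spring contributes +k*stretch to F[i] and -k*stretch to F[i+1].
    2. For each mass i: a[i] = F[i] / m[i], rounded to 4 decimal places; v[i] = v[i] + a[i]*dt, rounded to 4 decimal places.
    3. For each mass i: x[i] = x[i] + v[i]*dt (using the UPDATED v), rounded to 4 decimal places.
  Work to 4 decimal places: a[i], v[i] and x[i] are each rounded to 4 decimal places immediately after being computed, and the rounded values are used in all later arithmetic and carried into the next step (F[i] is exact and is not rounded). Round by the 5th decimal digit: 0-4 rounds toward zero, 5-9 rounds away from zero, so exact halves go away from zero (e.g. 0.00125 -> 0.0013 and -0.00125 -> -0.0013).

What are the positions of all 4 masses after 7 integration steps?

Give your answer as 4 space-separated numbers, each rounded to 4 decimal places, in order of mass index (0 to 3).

Answer: 3.6539 8.7325 10.8022 14.8116

Derivation:
Step 0: x=[6.0000 7.0000 11.0000 14.0000] v=[0.0000 0.0000 0.0000 0.0000]
Step 1: x=[5.8800 7.1200 10.9600 14.0400] v=[-1.2000 1.2000 -0.4000 0.4000]
Step 2: x=[5.6496 7.3440 10.8896 14.1168] v=[-2.3040 2.2400 -0.7040 0.7680]
Step 3: x=[5.3270 7.6421 10.8065 14.2245] v=[-3.2262 2.9805 -0.8314 1.0771]
Step 4: x=[4.9370 7.9741 10.7335 14.3555] v=[-3.9002 3.3202 -0.7300 1.3099]
Step 5: x=[4.5085 8.2950 10.6950 14.5016] v=[-4.2854 3.2091 -0.3850 1.4611]
Step 6: x=[4.0714 8.5605 10.7128 14.6555] v=[-4.3708 2.6545 0.1776 1.5385]
Step 7: x=[3.6539 8.7325 10.8022 14.8116] v=[-4.1752 1.7198 0.8938 1.5614]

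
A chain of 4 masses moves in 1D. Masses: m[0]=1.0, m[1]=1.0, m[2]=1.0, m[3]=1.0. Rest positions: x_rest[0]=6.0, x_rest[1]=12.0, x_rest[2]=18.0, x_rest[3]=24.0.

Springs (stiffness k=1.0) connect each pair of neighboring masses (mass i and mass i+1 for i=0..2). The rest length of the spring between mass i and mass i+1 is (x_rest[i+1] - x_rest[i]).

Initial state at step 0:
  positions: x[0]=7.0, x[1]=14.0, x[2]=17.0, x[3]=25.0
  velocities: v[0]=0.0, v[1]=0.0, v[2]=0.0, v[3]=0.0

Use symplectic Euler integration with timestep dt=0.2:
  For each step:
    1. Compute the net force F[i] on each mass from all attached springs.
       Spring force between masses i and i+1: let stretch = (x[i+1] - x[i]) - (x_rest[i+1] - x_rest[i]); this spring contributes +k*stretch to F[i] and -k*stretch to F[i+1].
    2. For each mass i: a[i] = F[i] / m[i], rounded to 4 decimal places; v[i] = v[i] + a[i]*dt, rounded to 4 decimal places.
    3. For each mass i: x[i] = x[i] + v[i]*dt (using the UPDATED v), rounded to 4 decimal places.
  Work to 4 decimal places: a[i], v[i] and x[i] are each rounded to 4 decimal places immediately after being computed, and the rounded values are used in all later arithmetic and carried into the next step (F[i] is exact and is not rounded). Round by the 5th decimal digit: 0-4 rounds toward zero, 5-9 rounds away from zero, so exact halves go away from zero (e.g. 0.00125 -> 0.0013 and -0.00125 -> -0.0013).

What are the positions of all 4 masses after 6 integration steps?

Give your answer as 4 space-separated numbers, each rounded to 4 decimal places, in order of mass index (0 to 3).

Answer: 7.3746 11.9636 19.6732 23.9888

Derivation:
Step 0: x=[7.0000 14.0000 17.0000 25.0000] v=[0.0000 0.0000 0.0000 0.0000]
Step 1: x=[7.0400 13.8400 17.2000 24.9200] v=[0.2000 -0.8000 1.0000 -0.4000]
Step 2: x=[7.1120 13.5424 17.5744 24.7712] v=[0.3600 -1.4880 1.8720 -0.7440]
Step 3: x=[7.2012 13.1489 18.0754 24.5745] v=[0.4461 -1.9677 2.5050 -0.9834]
Step 4: x=[7.2883 12.7145 18.6393 24.3579] v=[0.4356 -2.1719 2.8195 -1.0832]
Step 5: x=[7.3525 12.3001 19.1950 24.1525] v=[0.3208 -2.0722 2.7783 -1.0269]
Step 6: x=[7.3746 11.9636 19.6732 23.9888] v=[0.1103 -1.6827 2.3908 -0.8184]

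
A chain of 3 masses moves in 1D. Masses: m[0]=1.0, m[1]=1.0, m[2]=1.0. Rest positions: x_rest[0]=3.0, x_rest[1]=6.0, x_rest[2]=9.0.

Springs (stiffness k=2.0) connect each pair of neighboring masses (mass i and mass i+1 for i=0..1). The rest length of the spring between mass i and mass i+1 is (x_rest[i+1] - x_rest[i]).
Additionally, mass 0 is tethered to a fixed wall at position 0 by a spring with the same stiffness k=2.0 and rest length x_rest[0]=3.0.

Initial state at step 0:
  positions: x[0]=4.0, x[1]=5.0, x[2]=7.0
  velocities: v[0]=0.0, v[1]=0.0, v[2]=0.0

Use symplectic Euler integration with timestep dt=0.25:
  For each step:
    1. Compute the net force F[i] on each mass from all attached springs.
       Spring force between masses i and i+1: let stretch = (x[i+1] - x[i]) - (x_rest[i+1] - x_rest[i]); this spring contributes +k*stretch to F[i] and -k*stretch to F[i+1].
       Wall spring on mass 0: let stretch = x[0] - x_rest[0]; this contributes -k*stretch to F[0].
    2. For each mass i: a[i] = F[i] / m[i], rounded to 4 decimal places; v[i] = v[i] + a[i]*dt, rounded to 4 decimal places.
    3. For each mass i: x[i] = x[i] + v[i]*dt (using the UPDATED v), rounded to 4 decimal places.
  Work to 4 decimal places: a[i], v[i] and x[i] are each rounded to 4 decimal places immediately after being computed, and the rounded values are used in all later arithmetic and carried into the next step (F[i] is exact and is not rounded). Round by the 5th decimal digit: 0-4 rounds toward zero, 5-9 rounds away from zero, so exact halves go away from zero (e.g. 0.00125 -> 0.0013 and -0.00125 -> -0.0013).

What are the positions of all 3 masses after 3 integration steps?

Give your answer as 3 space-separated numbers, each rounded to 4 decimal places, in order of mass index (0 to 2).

Answer: 2.2617 5.4668 7.7422

Derivation:
Step 0: x=[4.0000 5.0000 7.0000] v=[0.0000 0.0000 0.0000]
Step 1: x=[3.6250 5.1250 7.1250] v=[-1.5000 0.5000 0.5000]
Step 2: x=[2.9844 5.3125 7.3750] v=[-2.5625 0.7500 1.0000]
Step 3: x=[2.2617 5.4668 7.7422] v=[-2.8907 0.6172 1.4688]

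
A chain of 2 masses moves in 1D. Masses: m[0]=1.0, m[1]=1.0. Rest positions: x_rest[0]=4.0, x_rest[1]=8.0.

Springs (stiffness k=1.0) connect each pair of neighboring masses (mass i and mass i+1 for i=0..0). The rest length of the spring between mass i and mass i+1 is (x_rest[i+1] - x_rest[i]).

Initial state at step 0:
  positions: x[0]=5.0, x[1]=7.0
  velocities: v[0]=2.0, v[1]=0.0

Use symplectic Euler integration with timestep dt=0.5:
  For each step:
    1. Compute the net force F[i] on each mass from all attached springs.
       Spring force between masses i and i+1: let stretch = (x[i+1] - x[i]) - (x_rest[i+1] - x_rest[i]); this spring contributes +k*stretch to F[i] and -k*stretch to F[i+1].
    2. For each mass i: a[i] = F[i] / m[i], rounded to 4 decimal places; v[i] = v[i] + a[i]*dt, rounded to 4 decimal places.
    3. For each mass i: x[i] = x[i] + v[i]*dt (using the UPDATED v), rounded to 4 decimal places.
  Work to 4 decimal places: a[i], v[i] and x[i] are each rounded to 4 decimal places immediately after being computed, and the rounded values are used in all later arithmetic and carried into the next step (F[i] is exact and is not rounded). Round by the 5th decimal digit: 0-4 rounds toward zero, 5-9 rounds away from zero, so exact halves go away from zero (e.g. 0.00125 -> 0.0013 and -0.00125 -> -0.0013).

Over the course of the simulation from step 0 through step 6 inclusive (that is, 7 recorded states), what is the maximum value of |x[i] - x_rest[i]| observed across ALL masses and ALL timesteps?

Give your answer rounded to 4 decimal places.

Answer: 3.7188

Derivation:
Step 0: x=[5.0000 7.0000] v=[2.0000 0.0000]
Step 1: x=[5.5000 7.5000] v=[1.0000 1.0000]
Step 2: x=[5.5000 8.5000] v=[0.0000 2.0000]
Step 3: x=[5.2500 9.7500] v=[-0.5000 2.5000]
Step 4: x=[5.1250 10.8750] v=[-0.2500 2.2500]
Step 5: x=[5.4375 11.5625] v=[0.6250 1.3750]
Step 6: x=[6.2813 11.7188] v=[1.6875 0.3125]
Max displacement = 3.7188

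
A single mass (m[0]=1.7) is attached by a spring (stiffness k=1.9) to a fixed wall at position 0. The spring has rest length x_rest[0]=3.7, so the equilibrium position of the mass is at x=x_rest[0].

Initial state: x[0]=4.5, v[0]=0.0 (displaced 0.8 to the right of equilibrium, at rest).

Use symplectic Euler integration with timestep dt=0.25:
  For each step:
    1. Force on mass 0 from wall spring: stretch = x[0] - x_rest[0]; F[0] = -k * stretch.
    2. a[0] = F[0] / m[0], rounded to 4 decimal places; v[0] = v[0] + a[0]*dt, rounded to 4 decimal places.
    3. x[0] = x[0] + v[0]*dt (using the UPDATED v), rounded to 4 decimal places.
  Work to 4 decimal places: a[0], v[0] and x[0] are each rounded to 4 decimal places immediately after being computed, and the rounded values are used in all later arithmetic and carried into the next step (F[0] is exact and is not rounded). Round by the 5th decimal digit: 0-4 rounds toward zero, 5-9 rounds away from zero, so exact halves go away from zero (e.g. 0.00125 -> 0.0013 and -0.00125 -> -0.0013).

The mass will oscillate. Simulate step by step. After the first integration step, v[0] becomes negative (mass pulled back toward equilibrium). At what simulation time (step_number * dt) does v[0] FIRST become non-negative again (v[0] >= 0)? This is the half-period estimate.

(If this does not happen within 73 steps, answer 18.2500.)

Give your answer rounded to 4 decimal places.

Answer: 3.0000

Derivation:
Step 0: x=[4.5000] v=[0.0000]
Step 1: x=[4.4441] v=[-0.2235]
Step 2: x=[4.3363] v=[-0.4314]
Step 3: x=[4.1840] v=[-0.6092]
Step 4: x=[3.9979] v=[-0.7444]
Step 5: x=[3.7910] v=[-0.8276]
Step 6: x=[3.5778] v=[-0.8530]
Step 7: x=[3.3731] v=[-0.8189]
Step 8: x=[3.1912] v=[-0.7276]
Step 9: x=[3.0449] v=[-0.5854]
Step 10: x=[2.9443] v=[-0.4024]
Step 11: x=[2.8965] v=[-0.1913]
Step 12: x=[2.9048] v=[0.0332]
First v>=0 after going negative at step 12, time=3.0000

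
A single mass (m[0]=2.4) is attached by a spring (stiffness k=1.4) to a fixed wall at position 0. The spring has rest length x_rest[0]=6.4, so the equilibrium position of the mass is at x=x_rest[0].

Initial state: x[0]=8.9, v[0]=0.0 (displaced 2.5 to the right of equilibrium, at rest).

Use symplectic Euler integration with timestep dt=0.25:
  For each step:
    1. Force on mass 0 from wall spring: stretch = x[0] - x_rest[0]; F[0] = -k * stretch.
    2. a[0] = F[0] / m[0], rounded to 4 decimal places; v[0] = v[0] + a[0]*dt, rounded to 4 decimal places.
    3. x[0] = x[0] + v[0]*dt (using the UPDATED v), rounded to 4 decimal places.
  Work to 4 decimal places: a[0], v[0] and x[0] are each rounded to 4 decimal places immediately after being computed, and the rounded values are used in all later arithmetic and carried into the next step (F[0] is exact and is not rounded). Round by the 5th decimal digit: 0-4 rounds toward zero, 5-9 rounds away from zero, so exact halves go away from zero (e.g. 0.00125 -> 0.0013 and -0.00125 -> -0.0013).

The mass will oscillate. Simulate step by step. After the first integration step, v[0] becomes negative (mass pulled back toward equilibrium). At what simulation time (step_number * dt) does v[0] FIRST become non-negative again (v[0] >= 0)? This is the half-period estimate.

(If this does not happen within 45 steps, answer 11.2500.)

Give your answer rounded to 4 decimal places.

Answer: 4.2500

Derivation:
Step 0: x=[8.9000] v=[0.0000]
Step 1: x=[8.8089] v=[-0.3646]
Step 2: x=[8.6299] v=[-0.7159]
Step 3: x=[8.3696] v=[-1.0411]
Step 4: x=[8.0375] v=[-1.3283]
Step 5: x=[7.6457] v=[-1.5671]
Step 6: x=[7.2085] v=[-1.7488]
Step 7: x=[6.7418] v=[-1.8667]
Step 8: x=[6.2627] v=[-1.9166]
Step 9: x=[5.7886] v=[-1.8966]
Step 10: x=[5.3368] v=[-1.8074]
Step 11: x=[4.9237] v=[-1.6524]
Step 12: x=[4.5644] v=[-1.4371]
Step 13: x=[4.2721] v=[-1.1694]
Step 14: x=[4.0573] v=[-0.8591]
Step 15: x=[3.9279] v=[-0.5175]
Step 16: x=[3.8887] v=[-0.1570]
Step 17: x=[3.9410] v=[0.2092]
First v>=0 after going negative at step 17, time=4.2500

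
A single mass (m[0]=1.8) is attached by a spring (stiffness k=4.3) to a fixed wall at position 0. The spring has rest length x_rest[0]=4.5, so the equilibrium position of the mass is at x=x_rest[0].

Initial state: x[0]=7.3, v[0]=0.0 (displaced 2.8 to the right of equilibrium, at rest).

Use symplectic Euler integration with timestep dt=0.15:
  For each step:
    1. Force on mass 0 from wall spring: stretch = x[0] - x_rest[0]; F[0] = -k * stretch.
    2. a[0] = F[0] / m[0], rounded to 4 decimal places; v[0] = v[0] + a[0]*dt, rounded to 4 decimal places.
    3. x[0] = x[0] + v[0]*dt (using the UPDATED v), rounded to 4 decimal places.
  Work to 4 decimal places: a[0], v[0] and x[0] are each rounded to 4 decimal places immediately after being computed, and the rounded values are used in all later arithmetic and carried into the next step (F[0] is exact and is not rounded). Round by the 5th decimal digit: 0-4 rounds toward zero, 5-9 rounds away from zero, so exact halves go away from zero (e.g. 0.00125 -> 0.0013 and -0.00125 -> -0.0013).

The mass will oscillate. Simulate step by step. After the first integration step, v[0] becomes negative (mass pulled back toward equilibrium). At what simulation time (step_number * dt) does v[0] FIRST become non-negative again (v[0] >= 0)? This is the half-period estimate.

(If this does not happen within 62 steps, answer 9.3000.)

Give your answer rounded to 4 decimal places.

Answer: 2.1000

Derivation:
Step 0: x=[7.3000] v=[0.0000]
Step 1: x=[7.1495] v=[-1.0033]
Step 2: x=[6.8566] v=[-1.9527]
Step 3: x=[6.4370] v=[-2.7972]
Step 4: x=[5.9133] v=[-3.4913]
Step 5: x=[5.3136] v=[-3.9977]
Step 6: x=[4.6702] v=[-4.2892]
Step 7: x=[4.0177] v=[-4.3502]
Step 8: x=[3.3911] v=[-4.1774]
Step 9: x=[2.8241] v=[-3.7801]
Step 10: x=[2.3472] v=[-3.1796]
Step 11: x=[1.9860] v=[-2.4082]
Step 12: x=[1.7599] v=[-1.5073]
Step 13: x=[1.6811] v=[-0.5254]
Step 14: x=[1.7538] v=[0.4847]
First v>=0 after going negative at step 14, time=2.1000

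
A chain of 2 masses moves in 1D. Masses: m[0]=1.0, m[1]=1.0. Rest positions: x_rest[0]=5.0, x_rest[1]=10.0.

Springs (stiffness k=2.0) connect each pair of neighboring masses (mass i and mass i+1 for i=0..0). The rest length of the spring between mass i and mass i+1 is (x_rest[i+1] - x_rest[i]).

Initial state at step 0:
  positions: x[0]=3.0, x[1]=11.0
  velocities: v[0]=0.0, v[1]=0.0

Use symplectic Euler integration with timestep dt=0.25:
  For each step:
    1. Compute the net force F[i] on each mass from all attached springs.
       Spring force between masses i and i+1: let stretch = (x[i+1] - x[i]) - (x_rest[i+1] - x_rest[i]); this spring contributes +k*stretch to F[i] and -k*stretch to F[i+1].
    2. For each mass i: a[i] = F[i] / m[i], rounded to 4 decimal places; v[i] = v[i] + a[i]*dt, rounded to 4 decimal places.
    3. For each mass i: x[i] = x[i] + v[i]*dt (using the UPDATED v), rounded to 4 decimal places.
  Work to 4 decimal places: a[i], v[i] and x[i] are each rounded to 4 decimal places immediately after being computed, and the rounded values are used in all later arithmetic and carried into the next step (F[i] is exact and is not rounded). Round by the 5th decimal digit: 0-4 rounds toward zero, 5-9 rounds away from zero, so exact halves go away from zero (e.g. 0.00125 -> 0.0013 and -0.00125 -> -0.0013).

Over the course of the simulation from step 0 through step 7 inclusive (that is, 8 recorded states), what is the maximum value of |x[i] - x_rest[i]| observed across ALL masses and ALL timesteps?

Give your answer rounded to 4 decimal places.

Step 0: x=[3.0000 11.0000] v=[0.0000 0.0000]
Step 1: x=[3.3750 10.6250] v=[1.5000 -1.5000]
Step 2: x=[4.0313 9.9688] v=[2.6250 -2.6250]
Step 3: x=[4.8048 9.1954] v=[3.0938 -3.0938]
Step 4: x=[5.5021 8.4981] v=[2.7891 -2.7891]
Step 5: x=[5.9489 8.0513] v=[1.7871 -1.7871]
Step 6: x=[6.0335 7.9667] v=[0.3383 -0.3383]
Step 7: x=[5.7347 8.2655] v=[-1.1951 1.1951]
Max displacement = 2.0333

Answer: 2.0333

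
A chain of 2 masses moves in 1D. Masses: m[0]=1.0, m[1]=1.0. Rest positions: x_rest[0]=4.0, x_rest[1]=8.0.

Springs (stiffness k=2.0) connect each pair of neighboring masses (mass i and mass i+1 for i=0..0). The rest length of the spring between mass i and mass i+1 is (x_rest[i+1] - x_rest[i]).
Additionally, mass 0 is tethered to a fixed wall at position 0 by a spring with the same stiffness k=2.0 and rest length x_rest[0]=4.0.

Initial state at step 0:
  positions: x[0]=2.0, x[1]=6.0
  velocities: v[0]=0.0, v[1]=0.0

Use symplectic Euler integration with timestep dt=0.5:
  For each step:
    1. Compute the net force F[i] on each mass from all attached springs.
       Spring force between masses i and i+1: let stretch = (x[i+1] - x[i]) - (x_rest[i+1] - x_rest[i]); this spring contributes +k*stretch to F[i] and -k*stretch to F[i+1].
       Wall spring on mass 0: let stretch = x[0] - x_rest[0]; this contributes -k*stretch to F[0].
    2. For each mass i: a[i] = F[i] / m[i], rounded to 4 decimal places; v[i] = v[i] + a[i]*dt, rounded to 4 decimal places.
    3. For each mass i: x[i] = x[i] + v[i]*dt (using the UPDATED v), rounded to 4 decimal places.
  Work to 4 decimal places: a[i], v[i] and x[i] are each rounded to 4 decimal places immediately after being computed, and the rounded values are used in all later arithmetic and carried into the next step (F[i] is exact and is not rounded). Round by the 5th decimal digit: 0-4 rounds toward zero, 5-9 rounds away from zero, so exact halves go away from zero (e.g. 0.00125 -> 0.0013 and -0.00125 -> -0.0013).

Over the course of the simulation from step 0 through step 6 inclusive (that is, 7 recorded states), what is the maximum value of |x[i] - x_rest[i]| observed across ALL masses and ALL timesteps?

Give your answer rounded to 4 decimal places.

Answer: 2.2813

Derivation:
Step 0: x=[2.0000 6.0000] v=[0.0000 0.0000]
Step 1: x=[3.0000 6.0000] v=[2.0000 0.0000]
Step 2: x=[4.0000 6.5000] v=[2.0000 1.0000]
Step 3: x=[4.2500 7.7500] v=[0.5000 2.5000]
Step 4: x=[4.1250 9.2500] v=[-0.2500 3.0000]
Step 5: x=[4.5000 10.1875] v=[0.7500 1.8750]
Step 6: x=[5.4688 10.2813] v=[1.9375 0.1875]
Max displacement = 2.2813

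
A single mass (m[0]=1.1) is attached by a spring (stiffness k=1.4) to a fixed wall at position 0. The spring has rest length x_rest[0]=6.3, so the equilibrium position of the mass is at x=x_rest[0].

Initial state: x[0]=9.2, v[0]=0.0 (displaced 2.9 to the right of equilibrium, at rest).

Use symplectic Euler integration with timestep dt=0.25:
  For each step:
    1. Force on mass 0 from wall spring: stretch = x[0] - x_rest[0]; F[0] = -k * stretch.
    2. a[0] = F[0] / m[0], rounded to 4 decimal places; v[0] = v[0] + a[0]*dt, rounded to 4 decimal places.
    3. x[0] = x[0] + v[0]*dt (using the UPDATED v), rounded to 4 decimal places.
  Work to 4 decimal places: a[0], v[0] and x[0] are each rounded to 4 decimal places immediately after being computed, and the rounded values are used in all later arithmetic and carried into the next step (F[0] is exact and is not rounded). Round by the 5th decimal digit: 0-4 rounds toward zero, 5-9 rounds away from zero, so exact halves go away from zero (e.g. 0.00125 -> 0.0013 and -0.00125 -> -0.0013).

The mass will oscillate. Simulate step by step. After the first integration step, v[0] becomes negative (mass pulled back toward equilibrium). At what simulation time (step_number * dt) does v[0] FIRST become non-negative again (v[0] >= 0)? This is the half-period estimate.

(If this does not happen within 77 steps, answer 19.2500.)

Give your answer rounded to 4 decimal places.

Step 0: x=[9.2000] v=[0.0000]
Step 1: x=[8.9693] v=[-0.9227]
Step 2: x=[8.5263] v=[-1.7720]
Step 3: x=[7.9062] v=[-2.4804]
Step 4: x=[7.1583] v=[-2.9915]
Step 5: x=[6.3422] v=[-3.2646]
Step 6: x=[5.5227] v=[-3.2780]
Step 7: x=[4.7650] v=[-3.0307]
Step 8: x=[4.1294] v=[-2.5423]
Step 9: x=[3.6665] v=[-1.8517]
Step 10: x=[3.4131] v=[-1.0138]
Step 11: x=[3.3893] v=[-0.0953]
Step 12: x=[3.5970] v=[0.8308]
First v>=0 after going negative at step 12, time=3.0000

Answer: 3.0000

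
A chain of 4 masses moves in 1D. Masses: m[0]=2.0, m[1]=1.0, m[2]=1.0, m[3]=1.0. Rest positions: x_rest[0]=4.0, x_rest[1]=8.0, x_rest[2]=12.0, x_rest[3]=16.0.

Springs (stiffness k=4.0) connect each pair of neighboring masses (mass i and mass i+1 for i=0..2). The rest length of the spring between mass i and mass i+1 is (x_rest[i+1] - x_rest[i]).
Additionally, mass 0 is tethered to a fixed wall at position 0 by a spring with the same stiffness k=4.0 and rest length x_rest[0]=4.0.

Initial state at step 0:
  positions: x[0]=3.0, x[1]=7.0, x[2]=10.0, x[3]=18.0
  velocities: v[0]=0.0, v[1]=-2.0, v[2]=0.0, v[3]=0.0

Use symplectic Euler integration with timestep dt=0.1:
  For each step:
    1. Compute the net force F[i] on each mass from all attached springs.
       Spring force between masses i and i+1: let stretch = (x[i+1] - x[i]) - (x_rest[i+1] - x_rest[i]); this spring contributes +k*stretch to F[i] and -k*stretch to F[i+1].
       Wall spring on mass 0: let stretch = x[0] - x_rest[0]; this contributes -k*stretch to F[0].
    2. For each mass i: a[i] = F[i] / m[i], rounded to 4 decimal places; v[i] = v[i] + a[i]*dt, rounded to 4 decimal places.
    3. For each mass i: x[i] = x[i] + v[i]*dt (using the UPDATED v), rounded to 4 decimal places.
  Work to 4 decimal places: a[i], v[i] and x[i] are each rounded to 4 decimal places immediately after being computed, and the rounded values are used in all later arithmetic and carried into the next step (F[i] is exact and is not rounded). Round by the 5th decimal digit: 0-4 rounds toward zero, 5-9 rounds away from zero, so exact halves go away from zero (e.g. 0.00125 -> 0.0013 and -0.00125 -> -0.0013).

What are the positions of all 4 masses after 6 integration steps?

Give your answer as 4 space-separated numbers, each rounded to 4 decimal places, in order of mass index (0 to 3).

Step 0: x=[3.0000 7.0000 10.0000 18.0000] v=[0.0000 -2.0000 0.0000 0.0000]
Step 1: x=[3.0200 6.7600 10.2000 17.8400] v=[0.2000 -2.4000 2.0000 -1.6000]
Step 2: x=[3.0544 6.5080 10.5680 17.5344] v=[0.3440 -2.5200 3.6800 -3.0560]
Step 3: x=[3.0968 6.2803 11.0523 17.1101] v=[0.4238 -2.2774 4.8426 -4.2426]
Step 4: x=[3.1409 6.1161 11.5880 16.6035] v=[0.4411 -1.6420 5.3569 -5.0657]
Step 5: x=[3.1817 6.0518 12.1054 16.0563] v=[0.4080 -0.6433 5.1743 -5.4719]
Step 6: x=[3.2163 6.1148 12.5387 15.5111] v=[0.3457 0.6301 4.3332 -5.4523]

Answer: 3.2163 6.1148 12.5387 15.5111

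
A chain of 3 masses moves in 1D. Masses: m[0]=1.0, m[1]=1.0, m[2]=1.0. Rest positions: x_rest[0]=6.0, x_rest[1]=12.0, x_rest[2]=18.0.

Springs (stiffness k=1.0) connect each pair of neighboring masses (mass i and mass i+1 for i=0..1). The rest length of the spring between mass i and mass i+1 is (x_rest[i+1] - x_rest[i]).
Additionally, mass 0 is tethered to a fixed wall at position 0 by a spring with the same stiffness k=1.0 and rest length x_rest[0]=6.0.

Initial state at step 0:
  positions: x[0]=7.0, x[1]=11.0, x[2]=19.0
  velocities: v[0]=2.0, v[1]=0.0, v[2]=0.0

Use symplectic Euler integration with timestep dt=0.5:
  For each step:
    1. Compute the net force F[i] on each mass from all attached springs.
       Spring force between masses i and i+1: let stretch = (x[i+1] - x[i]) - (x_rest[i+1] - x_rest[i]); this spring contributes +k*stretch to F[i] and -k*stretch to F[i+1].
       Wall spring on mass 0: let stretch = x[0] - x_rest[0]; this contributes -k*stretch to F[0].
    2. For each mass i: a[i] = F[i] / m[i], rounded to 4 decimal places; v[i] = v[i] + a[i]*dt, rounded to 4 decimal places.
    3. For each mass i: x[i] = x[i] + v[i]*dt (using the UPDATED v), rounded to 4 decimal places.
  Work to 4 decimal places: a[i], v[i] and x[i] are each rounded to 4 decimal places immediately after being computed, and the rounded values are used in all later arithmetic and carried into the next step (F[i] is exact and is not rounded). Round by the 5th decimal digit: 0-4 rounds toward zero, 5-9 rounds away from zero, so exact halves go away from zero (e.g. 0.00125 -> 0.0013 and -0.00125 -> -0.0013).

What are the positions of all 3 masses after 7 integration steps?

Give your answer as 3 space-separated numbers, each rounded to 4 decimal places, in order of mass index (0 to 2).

Step 0: x=[7.0000 11.0000 19.0000] v=[2.0000 0.0000 0.0000]
Step 1: x=[7.2500 12.0000 18.5000] v=[0.5000 2.0000 -1.0000]
Step 2: x=[6.8750 13.4375 17.8750] v=[-0.7500 2.8750 -1.2500]
Step 3: x=[6.4219 14.3438 17.6406] v=[-0.9063 1.8125 -0.4688]
Step 4: x=[6.3438 14.0938 18.0820] v=[-0.1563 -0.5001 0.8828]
Step 5: x=[6.6172 12.9033 19.0264] v=[0.5468 -2.3810 1.8887]
Step 6: x=[6.8079 11.6721 19.9400] v=[0.3813 -2.4625 1.8272]
Step 7: x=[6.5126 11.2918 20.2867] v=[-0.5906 -0.7607 0.6933]

Answer: 6.5126 11.2918 20.2867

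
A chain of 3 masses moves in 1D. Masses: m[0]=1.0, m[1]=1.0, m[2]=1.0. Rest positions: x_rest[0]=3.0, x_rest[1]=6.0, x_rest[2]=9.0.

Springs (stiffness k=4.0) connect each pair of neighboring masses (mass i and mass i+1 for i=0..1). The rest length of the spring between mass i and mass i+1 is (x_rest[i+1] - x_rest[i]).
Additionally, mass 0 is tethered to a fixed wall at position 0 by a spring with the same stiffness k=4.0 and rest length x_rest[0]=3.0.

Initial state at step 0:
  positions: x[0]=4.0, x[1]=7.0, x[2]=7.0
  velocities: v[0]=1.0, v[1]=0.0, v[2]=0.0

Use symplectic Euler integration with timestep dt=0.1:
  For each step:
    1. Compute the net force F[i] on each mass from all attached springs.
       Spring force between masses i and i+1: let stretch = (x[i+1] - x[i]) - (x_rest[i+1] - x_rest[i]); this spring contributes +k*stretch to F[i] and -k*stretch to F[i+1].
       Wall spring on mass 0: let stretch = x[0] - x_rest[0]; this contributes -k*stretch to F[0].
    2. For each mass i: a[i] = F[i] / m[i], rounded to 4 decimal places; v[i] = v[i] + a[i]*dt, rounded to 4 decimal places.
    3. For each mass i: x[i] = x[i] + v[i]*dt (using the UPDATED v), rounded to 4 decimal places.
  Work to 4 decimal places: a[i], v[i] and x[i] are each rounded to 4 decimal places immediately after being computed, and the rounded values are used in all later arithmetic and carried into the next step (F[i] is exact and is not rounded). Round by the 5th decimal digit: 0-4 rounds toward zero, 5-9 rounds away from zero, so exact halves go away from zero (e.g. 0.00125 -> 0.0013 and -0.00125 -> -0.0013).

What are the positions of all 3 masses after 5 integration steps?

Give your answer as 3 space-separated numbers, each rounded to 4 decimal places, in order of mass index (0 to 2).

Answer: 3.7170 5.6756 8.4915

Derivation:
Step 0: x=[4.0000 7.0000 7.0000] v=[1.0000 0.0000 0.0000]
Step 1: x=[4.0600 6.8800 7.1200] v=[0.6000 -1.2000 1.2000]
Step 2: x=[4.0704 6.6568 7.3504] v=[0.1040 -2.2320 2.3040]
Step 3: x=[4.0214 6.3579 7.6731] v=[-0.4896 -2.9891 3.2266]
Step 4: x=[3.9050 6.0181 8.0632] v=[-1.1636 -3.3976 3.9005]
Step 5: x=[3.7170 5.6756 8.4915] v=[-1.8804 -3.4248 4.2825]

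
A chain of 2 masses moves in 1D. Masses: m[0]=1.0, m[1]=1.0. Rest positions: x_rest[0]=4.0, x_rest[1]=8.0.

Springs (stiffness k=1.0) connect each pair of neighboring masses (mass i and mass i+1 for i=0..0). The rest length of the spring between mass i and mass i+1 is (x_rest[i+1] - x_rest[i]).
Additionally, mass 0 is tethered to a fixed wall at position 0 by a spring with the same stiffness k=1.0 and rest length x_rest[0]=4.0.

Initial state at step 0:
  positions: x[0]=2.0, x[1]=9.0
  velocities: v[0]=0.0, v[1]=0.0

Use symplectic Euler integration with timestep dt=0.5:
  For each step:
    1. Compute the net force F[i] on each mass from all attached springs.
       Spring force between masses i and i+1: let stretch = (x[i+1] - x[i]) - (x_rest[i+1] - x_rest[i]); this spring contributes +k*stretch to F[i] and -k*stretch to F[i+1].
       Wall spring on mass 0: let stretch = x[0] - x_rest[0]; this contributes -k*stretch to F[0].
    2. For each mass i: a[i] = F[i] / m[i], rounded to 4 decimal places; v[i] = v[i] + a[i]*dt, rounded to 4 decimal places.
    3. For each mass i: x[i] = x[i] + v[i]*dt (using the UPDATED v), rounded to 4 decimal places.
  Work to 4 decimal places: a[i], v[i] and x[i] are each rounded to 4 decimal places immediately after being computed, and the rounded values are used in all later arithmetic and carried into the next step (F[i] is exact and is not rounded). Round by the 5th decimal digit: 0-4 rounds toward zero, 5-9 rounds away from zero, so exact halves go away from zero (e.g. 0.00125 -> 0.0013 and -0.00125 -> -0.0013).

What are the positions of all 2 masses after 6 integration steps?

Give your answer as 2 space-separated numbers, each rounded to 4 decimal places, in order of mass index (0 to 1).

Step 0: x=[2.0000 9.0000] v=[0.0000 0.0000]
Step 1: x=[3.2500 8.2500] v=[2.5000 -1.5000]
Step 2: x=[4.9375 7.2500] v=[3.3750 -2.0000]
Step 3: x=[5.9688 6.6719] v=[2.0625 -1.1563]
Step 4: x=[5.6836 6.9180] v=[-0.5704 0.4922]
Step 5: x=[4.2861 7.8555] v=[-2.7950 1.8750]
Step 6: x=[2.7094 8.9007] v=[-3.1534 2.0903]

Answer: 2.7094 8.9007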